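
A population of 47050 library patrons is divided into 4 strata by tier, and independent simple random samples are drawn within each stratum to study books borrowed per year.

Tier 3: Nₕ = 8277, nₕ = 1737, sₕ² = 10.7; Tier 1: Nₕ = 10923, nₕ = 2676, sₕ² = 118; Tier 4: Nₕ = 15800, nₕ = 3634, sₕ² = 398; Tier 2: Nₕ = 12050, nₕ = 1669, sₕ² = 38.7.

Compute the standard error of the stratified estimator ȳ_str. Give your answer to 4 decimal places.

Var(ȳ_str) = Σₕ Wₕ²(1 − fₕ)sₕ²/nₕ with Wₕ = Nₕ/N, N = 47050.
Tier 3: Wₕ = 0.17591923; term = 0.17591923²·(1 − 0.20985864)·10.7/1737 = 1.5063136 × 10^-4.
Tier 1: Wₕ = 0.23215728; term = 0.23215728²·(1 − 0.24498764)·118/2676 = 0.0017943806.
Tier 4: Wₕ = 0.33581296; term = 0.33581296²·(1 − 0.23000000)·398/3634 = 0.0095100717.
Tier 2: Wₕ = 0.25611052; term = 0.25611052²·(1 − 0.13850622)·38.7/1669 = 0.0013102725.
Sum = 0.012765356.
SE = √(0.012765356) = 0.1130.

0.1130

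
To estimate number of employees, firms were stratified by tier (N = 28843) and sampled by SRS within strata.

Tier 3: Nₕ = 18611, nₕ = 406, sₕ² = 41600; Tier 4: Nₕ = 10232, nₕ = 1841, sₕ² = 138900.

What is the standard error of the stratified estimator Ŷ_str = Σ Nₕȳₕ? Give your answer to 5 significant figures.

202960

Var(Ŷ_str) = Σₕ Nₕ²(1 − fₕ)sₕ²/nₕ.
Tier 3: 18611²·(1 − 406/18611)·41600/406 = 3.4715841 × 10^10.
Tier 4: 10232²·(1 − 1841/10232)·138900/1841 = 6.477728 × 10^9.
Sum = 4.1193569 × 10^10.
SE = √(4.1193569 × 10^10) = 202960.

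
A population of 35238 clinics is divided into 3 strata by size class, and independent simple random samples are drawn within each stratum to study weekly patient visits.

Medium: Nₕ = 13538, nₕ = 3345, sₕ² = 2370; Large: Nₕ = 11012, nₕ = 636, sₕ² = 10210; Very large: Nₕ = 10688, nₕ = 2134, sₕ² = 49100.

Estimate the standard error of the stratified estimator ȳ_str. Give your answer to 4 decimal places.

Var(ȳ_str) = Σₕ Wₕ²(1 − fₕ)sₕ²/nₕ with Wₕ = Nₕ/N, N = 35238.
Medium: Wₕ = 0.38418752; term = 0.38418752²·(1 − 0.24708229)·2370/3345 = 0.07873834.
Large: Wₕ = 0.31250355; term = 0.31250355²·(1 − 0.05775518)·10210/636 = 1.4772102.
Very large: Wₕ = 0.30330893; term = 0.30330893²·(1 − 0.19966317)·49100/2134 = 1.6940658.
Sum = 3.2500143.
SE = √(3.2500143) = 1.8028.

1.8028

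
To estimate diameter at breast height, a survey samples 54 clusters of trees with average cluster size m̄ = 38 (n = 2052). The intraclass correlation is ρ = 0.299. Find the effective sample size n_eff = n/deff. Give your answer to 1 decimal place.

170.1

deff = 1 + (38 − 1)·0.299 = 1 + 11.063 = 12.063.
n_eff = 2052 / 12.063 = 170.1.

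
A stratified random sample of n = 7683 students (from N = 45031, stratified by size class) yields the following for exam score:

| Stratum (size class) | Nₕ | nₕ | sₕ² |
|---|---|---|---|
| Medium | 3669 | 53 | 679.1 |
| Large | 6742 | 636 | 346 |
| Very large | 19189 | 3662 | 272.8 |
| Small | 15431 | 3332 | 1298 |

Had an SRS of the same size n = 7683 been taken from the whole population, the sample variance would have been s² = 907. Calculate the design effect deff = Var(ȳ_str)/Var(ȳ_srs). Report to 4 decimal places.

1.4471

Var(ȳ_str) = Σ Wₕ²(1−fₕ)sₕ²/nₕ with Wₕ = Nₕ/45031:
  Medium: (3669/45031)²·(1−53/3669)·679.1/53 = 0.08383219
  Large: (6742/45031)²·(1−636/6742)·346/636 = 0.01104438
  Very large: (19189/45031)²·(1−3662/19189)·272.8/3662 = 0.01094568
  Small: (15431/45031)²·(1−3332/15431)·1298/3332 = 0.035866588
  → Var(ȳ_str) = 0.14168884.
Var(ȳ_srs) = (1 − 7683/45031)·907/7683 = 0.097911164.
deff = 0.14168884 / 0.097911164 = 1.4471.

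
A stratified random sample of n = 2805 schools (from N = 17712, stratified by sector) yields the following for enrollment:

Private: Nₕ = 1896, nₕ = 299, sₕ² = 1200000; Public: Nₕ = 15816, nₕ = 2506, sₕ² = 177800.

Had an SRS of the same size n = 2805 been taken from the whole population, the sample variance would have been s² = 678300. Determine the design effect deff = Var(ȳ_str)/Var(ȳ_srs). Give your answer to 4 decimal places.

0.4243

Var(ȳ_str) = Σ Wₕ²(1−fₕ)sₕ²/nₕ with Wₕ = Nₕ/17712:
  Private: (1896/17712)²·(1−299/1896)·1200000/299 = 38.736297
  Public: (15816/17712)²·(1−2506/15816)·177800/2506 = 47.609124
  → Var(ȳ_str) = 86.345421.
Var(ȳ_srs) = (1 − 2805/17712)·678300/2805 = 203.52211.
deff = 86.345421 / 203.52211 = 0.4243.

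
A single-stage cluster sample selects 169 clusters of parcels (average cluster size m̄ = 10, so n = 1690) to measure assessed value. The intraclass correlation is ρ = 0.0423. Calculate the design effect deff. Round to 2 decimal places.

deff = 1 + (10 − 1)·0.0423 = 1 + 0.3807 = 1.3807.

1.38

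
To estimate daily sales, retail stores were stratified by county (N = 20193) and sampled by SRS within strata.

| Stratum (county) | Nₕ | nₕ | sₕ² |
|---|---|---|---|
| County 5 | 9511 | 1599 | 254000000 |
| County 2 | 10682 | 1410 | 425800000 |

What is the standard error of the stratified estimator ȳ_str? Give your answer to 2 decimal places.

Var(ȳ_str) = Σₕ Wₕ²(1 − fₕ)sₕ²/nₕ with Wₕ = Nₕ/N, N = 20193.
County 5: Wₕ = 0.47100480; term = 0.47100480²·(1 − 0.16812112)·254000000/1599 = 29315.413.
County 2: Wₕ = 0.52899520; term = 0.52899520²·(1 − 0.13199775)·425800000/1410 = 73351.813.
Sum = 102667.23.
SE = √(102667.23) = 320.42.

320.42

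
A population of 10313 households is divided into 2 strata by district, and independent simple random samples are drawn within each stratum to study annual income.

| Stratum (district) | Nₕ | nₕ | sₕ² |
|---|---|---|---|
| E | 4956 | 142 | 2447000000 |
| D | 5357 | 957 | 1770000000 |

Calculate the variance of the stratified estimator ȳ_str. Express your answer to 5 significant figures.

Var(ȳ_str) = Σₕ Wₕ²(1 − fₕ)sₕ²/nₕ with Wₕ = Nₕ/N, N = 10313.
E: Wₕ = 0.48055852; term = 0.48055852²·(1 − 0.02865214)·2447000000/142 = 3.8655649 × 10^6.
D: Wₕ = 0.51944148; term = 0.51944148²·(1 − 0.17864476)·1770000000/957 = 409888.39.
Sum = 4.2754533 × 10^6.

4.2755 × 10^6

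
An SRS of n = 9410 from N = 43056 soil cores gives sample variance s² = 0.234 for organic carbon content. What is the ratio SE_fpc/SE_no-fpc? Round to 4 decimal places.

f = n/N = 9410/43056 = 0.21855258.
SE_no-fpc = √(s²/n) = 0.0049866986; SE_fpc = √((1−f)s²/n) = 0.0044082173.
Ratio = √(1−f) = 0.88399515.

0.8840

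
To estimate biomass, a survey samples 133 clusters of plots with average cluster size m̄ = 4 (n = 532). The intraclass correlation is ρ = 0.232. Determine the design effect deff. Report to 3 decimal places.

deff = 1 + (4 − 1)·0.232 = 1 + 0.696 = 1.696.

1.696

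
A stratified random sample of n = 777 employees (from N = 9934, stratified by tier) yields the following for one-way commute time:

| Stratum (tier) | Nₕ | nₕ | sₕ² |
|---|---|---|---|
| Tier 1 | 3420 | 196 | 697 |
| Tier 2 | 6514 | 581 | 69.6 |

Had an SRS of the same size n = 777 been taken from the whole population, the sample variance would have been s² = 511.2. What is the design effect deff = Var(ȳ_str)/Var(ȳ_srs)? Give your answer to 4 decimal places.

0.7325

Var(ȳ_str) = Σ Wₕ²(1−fₕ)sₕ²/nₕ with Wₕ = Nₕ/9934:
  Tier 1: (3420/9934)²·(1−196/3420)·697/196 = 0.39732833
  Tier 2: (6514/9934)²·(1−581/6514)·69.6/581 = 0.046914479
  → Var(ȳ_str) = 0.44424281.
Var(ȳ_srs) = (1 − 777/9934)·511.2/777 = 0.60645542.
deff = 0.44424281 / 0.60645542 = 0.7325.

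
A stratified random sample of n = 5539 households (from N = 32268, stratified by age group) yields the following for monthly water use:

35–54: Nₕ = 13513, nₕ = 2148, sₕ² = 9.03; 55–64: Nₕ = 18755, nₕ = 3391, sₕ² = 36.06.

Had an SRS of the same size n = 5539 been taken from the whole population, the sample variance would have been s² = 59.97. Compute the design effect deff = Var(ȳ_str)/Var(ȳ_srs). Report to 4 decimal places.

Var(ȳ_str) = Σ Wₕ²(1−fₕ)sₕ²/nₕ with Wₕ = Nₕ/32268:
  35–54: (13513/32268)²·(1−2148/13513)·9.03/2148 = 6.2005554 × 10^-4
  55–64: (18755/32268)²·(1−3391/18755)·36.06/3391 = 0.002942898
  → Var(ȳ_str) = 0.0035629535.
Var(ȳ_srs) = (1 − 5539/32268)·59.97/5539 = 0.0089683665.
deff = 0.0035629535 / 0.0089683665 = 0.3973.

0.3973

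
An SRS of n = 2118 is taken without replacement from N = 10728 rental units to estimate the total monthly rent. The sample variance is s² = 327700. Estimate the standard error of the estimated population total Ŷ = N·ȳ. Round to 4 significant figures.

119500

Var(Ŷ) = N²·Var(ȳ) = N²·(1 − n/N)·s²/n.
f = 2118/10728 = 0.19742729; Var(ȳ) = 0.80257271·327700/2118 = 124.1752.
Var(Ŷ) = 10728² · 124.1752 = 1.4291322 × 10^10.
SE(Ŷ) = √(1.4291322 × 10^10) = 119500.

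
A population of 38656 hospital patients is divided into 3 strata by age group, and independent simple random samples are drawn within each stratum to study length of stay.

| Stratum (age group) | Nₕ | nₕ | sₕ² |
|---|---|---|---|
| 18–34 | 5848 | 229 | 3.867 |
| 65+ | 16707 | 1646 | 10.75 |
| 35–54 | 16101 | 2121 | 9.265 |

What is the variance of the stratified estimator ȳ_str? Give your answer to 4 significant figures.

Var(ȳ_str) = Σₕ Wₕ²(1 − fₕ)sₕ²/nₕ with Wₕ = Nₕ/N, N = 38656.
18–34: Wₕ = 0.15128311; term = 0.15128311²·(1 − 0.03915869)·3.867/229 = 3.713396 × 10^-4.
65+: Wₕ = 0.43219681; term = 0.43219681²·(1 − 0.09852158)·10.75/1646 = 0.0010997579.
35–54: Wₕ = 0.41652007; term = 0.41652007²·(1 − 0.13173095)·9.265/2121 = 6.5800766 × 10^-4.
Sum = 0.0021291052.

0.002129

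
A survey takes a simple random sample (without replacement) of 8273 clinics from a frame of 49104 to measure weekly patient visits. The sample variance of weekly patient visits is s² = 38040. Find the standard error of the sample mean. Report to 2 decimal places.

Under SRS without replacement, Var(ȳ) = (1 − f)·s²/n with f = n/N = 8273/49104 = 0.16847915.
Var(ȳ) = (1 − 0.16847915)·38040/8273 = 0.83152085·4.5980902 = 3.8234079.
SE(ȳ) = √(3.8234079) = 1.96.

1.96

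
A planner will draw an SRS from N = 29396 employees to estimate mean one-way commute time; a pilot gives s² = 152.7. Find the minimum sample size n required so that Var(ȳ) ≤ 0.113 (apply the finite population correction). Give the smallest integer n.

1292

Without fpc, n₀ = s²/D = 152.7/0.113 = 1351.3274.
With fpc, (1 − n/N)·s²/n ≤ D requires n ≥ n₀/(1 + n₀/N) = 1351.3274/(1 + 1351.3274/29396) = 1291.9373.
Rounding up, n = 1292.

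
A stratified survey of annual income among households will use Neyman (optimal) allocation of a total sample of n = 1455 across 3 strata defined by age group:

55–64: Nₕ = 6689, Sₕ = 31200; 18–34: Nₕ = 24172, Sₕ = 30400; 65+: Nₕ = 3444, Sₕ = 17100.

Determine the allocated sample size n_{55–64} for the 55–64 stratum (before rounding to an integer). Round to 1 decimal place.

Neyman allocation: nₕ = n·NₕSₕ / Σⱼ NⱼSⱼ.
Σ NⱼSⱼ = 6689·31200 + 24172·30400 + 3444·17100 = 1.002418 × 10^9.
n_{55–64} = 1455·6689·31200 / (1.002418 × 10^9) = 302.9.

302.9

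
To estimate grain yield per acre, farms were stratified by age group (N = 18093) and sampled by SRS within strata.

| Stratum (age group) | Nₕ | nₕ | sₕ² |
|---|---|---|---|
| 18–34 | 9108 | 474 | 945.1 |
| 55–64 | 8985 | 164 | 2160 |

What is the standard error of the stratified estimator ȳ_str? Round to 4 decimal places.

Var(ȳ_str) = Σₕ Wₕ²(1 − fₕ)sₕ²/nₕ with Wₕ = Nₕ/N, N = 18093.
18–34: Wₕ = 0.50339910; term = 0.50339910²·(1 − 0.05204216)·945.1/474 = 0.47897552.
55–64: Wₕ = 0.49660090; term = 0.49660090²·(1 − 0.01825264)·2160/164 = 3.1887806.
Sum = 3.6677561.
SE = √(3.6677561) = 1.9151.

1.9151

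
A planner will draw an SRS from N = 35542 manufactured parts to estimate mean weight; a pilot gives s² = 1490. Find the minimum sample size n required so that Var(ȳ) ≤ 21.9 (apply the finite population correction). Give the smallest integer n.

68

Without fpc, n₀ = s²/D = 1490/21.9 = 68.0365.
With fpc, (1 − n/N)·s²/n ≤ D requires n ≥ n₀/(1 + n₀/N) = 68.0365/(1 + 68.0365/35542) = 67.9065.
Rounding up, n = 68.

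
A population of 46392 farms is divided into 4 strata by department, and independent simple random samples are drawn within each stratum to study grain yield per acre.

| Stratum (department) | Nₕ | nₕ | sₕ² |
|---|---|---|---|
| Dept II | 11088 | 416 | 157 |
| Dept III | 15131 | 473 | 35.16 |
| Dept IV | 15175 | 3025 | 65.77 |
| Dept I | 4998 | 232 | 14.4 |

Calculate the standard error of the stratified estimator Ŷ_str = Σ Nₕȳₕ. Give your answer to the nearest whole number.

Var(Ŷ_str) = Σₕ Nₕ²(1 − fₕ)sₕ²/nₕ.
Dept II: 11088²·(1 − 416/11088)·157/416 = 4.4658626 × 10^7.
Dept III: 15131²·(1 − 473/15131)·35.16/473 = 1.6486561 × 10^7.
Dept IV: 15175²·(1 − 3025/15175)·65.77/3025 = 4.0087359 × 10^6.
Dept I: 4998²·(1 − 232/4998)·14.4/232 = 1.4785118 × 10^6.
Sum = 6.6632435 × 10^7.
SE = √(6.6632435 × 10^7) = 8163.

8163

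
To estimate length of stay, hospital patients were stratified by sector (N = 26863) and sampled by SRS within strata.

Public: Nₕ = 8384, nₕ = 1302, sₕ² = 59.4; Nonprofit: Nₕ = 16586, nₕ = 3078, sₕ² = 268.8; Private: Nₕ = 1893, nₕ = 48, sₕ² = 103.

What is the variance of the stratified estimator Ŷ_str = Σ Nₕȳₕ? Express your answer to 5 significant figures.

2.9769 × 10^7

Var(Ŷ_str) = Σₕ Nₕ²(1 − fₕ)sₕ²/nₕ.
Public: 8384²·(1 − 1302/8384)·59.4/1302 = 2.7088356 × 10^6.
Nonprofit: 16586²·(1 − 3078/16586)·268.8/3078 = 1.9565609 × 10^7.
Private: 1893²·(1 − 48/1893)·103/48 = 7.4945053 × 10^6.
Sum = 2.976895 × 10^7.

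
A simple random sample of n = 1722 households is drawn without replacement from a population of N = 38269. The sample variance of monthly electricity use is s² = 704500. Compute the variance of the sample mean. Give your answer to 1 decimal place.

390.7

Under SRS without replacement, Var(ȳ) = (1 − f)·s²/n with f = n/N = 1722/38269 = 0.04499726.
Var(ȳ) = (1 − 0.04499726)·704500/1722 = 0.95500274·409.11731 = 390.70815.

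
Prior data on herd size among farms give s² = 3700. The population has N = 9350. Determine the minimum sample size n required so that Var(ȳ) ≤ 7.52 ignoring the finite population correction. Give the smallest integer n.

493

Without fpc, n₀ = s²/D = 3700/7.52 = 492.0213.
Rounding up, n = 493.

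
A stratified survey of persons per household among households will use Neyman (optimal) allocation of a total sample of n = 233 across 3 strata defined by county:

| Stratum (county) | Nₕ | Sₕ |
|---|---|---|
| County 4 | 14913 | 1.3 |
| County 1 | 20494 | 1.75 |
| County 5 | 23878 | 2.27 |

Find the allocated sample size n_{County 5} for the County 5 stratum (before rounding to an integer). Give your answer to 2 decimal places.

115.38

Neyman allocation: nₕ = n·NₕSₕ / Σⱼ NⱼSⱼ.
Σ NⱼSⱼ = 14913·1.3 + 20494·1.75 + 23878·2.27 = 109454.46.
n_{County 5} = 233·23878·2.27 / 109454.46 = 115.38.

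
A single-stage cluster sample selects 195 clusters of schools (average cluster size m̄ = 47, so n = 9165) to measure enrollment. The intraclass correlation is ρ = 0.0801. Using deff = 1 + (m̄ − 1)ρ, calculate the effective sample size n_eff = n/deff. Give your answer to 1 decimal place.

deff = 1 + (47 − 1)·0.0801 = 1 + 3.6846 = 4.6846.
n_eff = 9165 / 4.6846 = 1956.4.

1956.4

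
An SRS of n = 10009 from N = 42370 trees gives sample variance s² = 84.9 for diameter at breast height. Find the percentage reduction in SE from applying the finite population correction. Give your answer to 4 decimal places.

12.6060

f = n/N = 10009/42370 = 0.23622846.
SE_no-fpc = √(s²/n) = 0.09209976; SE_fpc = √((1−f)s²/n) = 0.080489686.
Ratio = √(1−f) = 0.87394024. Reduction = 100·(1 − 0.87394024) = 12.6060%.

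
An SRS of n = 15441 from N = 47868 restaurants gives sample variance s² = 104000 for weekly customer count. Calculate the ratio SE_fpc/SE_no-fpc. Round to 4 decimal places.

0.8231

f = n/N = 15441/47868 = 0.32257458.
SE_no-fpc = √(s²/n) = 2.5952486; SE_fpc = √((1−f)s²/n) = 2.1360416.
Ratio = √(1−f) = 0.82305858.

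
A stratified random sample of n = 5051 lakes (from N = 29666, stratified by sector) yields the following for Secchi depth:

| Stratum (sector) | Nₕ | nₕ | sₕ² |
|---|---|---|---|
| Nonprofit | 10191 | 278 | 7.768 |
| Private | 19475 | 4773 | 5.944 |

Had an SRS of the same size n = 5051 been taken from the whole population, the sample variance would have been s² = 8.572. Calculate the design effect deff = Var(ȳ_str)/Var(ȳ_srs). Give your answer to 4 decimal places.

2.5656

Var(ȳ_str) = Σ Wₕ²(1−fₕ)sₕ²/nₕ with Wₕ = Nₕ/29666:
  Nonprofit: (10191/29666)²·(1−278/10191)·7.768/278 = 0.0032075124
  Private: (19475/29666)²·(1−4773/19475)·5.944/4773 = 4.0515693 × 10^-4
  → Var(ȳ_str) = 0.0036126693.
Var(ȳ_srs) = (1 − 5051/29666)·8.572/5051 = 0.0014081394.
deff = 0.0036126693 / 0.0014081394 = 2.5656.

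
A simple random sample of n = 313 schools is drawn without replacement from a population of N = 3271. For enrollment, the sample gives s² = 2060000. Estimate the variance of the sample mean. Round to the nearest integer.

Under SRS without replacement, Var(ȳ) = (1 − f)·s²/n with f = n/N = 313/3271 = 0.09568939.
Var(ȳ) = (1 − 0.09568939)·2060000/313 = 0.90431061·6581.4696 = 5951.6928.

5952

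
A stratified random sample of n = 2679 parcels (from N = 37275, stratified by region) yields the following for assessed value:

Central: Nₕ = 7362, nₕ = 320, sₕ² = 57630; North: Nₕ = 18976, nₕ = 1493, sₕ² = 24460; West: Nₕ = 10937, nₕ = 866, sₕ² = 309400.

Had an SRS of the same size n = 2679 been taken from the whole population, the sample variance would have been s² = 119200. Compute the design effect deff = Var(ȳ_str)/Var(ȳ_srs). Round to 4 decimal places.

Var(ȳ_str) = Σ Wₕ²(1−fₕ)sₕ²/nₕ with Wₕ = Nₕ/37275:
  Central: (7362/37275)²·(1−320/7362)·57630/320 = 6.7197818
  North: (18976/37275)²·(1−1493/18976)·24460/1493 = 3.911848
  West: (10937/37275)²·(1−866/10937)·309400/866 = 28.322913
  → Var(ȳ_str) = 38.954543.
Var(ȳ_srs) = (1 − 2679/37275)·119200/2679 = 41.29636.
deff = 38.954543 / 41.29636 = 0.9433.

0.9433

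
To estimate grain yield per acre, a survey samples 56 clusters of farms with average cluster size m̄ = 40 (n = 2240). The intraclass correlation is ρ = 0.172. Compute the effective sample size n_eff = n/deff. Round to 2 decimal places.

290.61

deff = 1 + (40 − 1)·0.172 = 1 + 6.708 = 7.708.
n_eff = 2240 / 7.708 = 290.61.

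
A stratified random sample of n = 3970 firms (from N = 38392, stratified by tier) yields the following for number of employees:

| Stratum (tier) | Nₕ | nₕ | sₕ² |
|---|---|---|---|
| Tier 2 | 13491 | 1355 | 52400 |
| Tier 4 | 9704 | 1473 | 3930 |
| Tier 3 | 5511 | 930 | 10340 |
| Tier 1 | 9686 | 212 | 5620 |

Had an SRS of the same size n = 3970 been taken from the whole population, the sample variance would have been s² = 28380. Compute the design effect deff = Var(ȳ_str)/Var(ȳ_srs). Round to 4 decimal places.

Var(ȳ_str) = Σ Wₕ²(1−fₕ)sₕ²/nₕ with Wₕ = Nₕ/38392:
  Tier 2: (13491/38392)²·(1−1355/13491)·52400/1355 = 4.2956632
  Tier 4: (9704/38392)²·(1−1473/9704)·3930/1473 = 0.14458116
  Tier 3: (5511/38392)²·(1−930/5511)·10340/930 = 0.19043502
  Tier 1: (9686/38392)²·(1−212/9686)·5620/212 = 1.6504289
  → Var(ȳ_str) = 6.2811083.
Var(ȳ_srs) = (1 − 3970/38392)·28380/3970 = 6.4093981.
deff = 6.2811083 / 6.4093981 = 0.9800.

0.9800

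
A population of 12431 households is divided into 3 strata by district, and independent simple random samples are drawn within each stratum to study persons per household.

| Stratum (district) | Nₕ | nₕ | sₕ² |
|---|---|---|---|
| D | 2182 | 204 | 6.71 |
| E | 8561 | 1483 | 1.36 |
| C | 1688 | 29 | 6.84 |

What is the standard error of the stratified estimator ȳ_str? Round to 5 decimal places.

0.07452

Var(ȳ_str) = Σₕ Wₕ²(1 − fₕ)sₕ²/nₕ with Wₕ = Nₕ/N, N = 12431.
D: Wₕ = 0.17552892; term = 0.17552892²·(1 − 0.09349221)·6.71/204 = 9.1867364 × 10^-4.
E: Wₕ = 0.68868152; term = 0.68868152²·(1 − 0.17322743)·1.36/1483 = 3.5960083 × 10^-4.
C: Wₕ = 0.13578956; term = 0.13578956²·(1 − 0.01718009)·6.84/29 = 0.004274298.
Sum = 0.0055525725.
SE = √(0.0055525725) = 0.07452.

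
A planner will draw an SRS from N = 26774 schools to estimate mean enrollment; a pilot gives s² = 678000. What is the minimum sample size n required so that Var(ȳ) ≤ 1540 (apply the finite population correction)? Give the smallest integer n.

434

Without fpc, n₀ = s²/D = 678000/1540 = 440.2597.
With fpc, (1 − n/N)·s²/n ≤ D requires n ≥ n₀/(1 + n₀/N) = 440.2597/(1 + 440.2597/26774) = 433.1374.
Rounding up, n = 434.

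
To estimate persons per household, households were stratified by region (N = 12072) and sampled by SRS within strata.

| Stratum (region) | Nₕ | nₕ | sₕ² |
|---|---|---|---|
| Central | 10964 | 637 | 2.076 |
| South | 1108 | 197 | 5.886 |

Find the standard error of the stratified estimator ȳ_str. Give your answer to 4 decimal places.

Var(ȳ_str) = Σₕ Wₕ²(1 − fₕ)sₕ²/nₕ with Wₕ = Nₕ/N, N = 12072.
Central: Wₕ = 0.90821736; term = 0.90821736²·(1 − 0.05809923)·2.076/637 = 0.0025320523.
South: Wₕ = 0.09178264; term = 0.09178264²·(1 − 0.17779783)·5.886/197 = 2.0694442 × 10^-4.
Sum = 0.0027389967.
SE = √(0.0027389967) = 0.0523.

0.0523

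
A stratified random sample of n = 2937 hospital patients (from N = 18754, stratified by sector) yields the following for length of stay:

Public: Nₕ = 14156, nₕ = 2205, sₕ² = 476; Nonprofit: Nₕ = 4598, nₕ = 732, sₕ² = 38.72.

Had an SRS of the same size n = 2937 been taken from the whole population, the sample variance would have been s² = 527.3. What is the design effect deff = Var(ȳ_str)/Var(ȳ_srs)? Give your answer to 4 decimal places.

0.7034

Var(ȳ_str) = Σ Wₕ²(1−fₕ)sₕ²/nₕ with Wₕ = Nₕ/18754:
  Public: (14156/18754)²·(1−2205/14156)·476/2205 = 0.10383777
  Nonprofit: (4598/18754)²·(1−732/4598)·38.72/732 = 0.0026734204
  → Var(ȳ_str) = 0.10651119.
Var(ȳ_srs) = (1 − 2937/18754)·527.3/2937 = 0.15142027.
deff = 0.10651119 / 0.15142027 = 0.7034.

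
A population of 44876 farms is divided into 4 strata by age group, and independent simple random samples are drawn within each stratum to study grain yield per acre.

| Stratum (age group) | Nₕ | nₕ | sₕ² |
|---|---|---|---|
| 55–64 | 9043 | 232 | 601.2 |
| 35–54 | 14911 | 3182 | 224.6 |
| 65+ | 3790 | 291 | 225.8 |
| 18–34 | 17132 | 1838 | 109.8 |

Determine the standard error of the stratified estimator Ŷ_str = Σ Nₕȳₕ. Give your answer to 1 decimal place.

Var(Ŷ_str) = Σₕ Nₕ²(1 − fₕ)sₕ²/nₕ.
55–64: 9043²·(1 − 232/9043)·601.2/232 = 2.0647559 × 10^8.
35–54: 14911²·(1 − 3182/14911)·224.6/3182 = 1.2344609 × 10^7.
65+: 3790²·(1 − 291/3790)·225.8/291 = 1.028997 × 10^7.
18–34: 17132²·(1 − 1838/17132)·109.8/1838 = 1.5652582 × 10^7.
Sum = 2.4476275 × 10^8.
SE = √(2.4476275 × 10^8) = 15644.9.

15644.9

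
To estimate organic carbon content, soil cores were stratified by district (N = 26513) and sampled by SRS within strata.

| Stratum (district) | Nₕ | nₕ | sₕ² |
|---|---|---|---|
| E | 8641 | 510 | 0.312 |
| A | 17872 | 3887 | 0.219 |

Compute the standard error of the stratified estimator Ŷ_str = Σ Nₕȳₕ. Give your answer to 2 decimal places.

238.88

Var(Ŷ_str) = Σₕ Nₕ²(1 − fₕ)sₕ²/nₕ.
E: 8641²·(1 − 510/8641)·0.312/510 = 42982.57.
A: 17872²·(1 − 3887/17872)·0.219/3887 = 14082.028.
Sum = 57064.598.
SE = √(57064.598) = 238.88.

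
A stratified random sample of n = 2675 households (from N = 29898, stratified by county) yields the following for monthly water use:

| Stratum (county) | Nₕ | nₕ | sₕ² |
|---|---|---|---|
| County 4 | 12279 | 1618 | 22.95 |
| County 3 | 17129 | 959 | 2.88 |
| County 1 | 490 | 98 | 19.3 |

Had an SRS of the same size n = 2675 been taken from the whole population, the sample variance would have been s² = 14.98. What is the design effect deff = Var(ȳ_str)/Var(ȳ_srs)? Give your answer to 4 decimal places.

Var(ȳ_str) = Σ Wₕ²(1−fₕ)sₕ²/nₕ with Wₕ = Nₕ/29898:
  County 4: (12279/29898)²·(1−1618/12279)·22.95/1618 = 0.0020772121
  County 3: (17129/29898)²·(1−959/17129)·2.88/959 = 9.3053269 × 10^-4
  County 1: (490/29898)²·(1−98/490)·19.3/98 = 4.2318387 × 10^-5
  → Var(ȳ_str) = 0.0030500632.
Var(ȳ_srs) = (1 − 2675/29898)·14.98/2675 = 0.0050989631.
deff = 0.0030500632 / 0.0050989631 = 0.5982.

0.5982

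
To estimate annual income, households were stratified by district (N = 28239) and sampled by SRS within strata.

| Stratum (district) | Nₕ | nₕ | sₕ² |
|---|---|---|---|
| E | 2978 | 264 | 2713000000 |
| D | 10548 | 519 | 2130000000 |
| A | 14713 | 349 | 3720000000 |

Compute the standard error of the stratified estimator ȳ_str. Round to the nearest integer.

Var(ȳ_str) = Σₕ Wₕ²(1 − fₕ)sₕ²/nₕ with Wₕ = Nₕ/N, N = 28239.
E: Wₕ = 0.10545699; term = 0.10545699²·(1 − 0.08865010)·2713000000/264 = 104155.4.
D: Wₕ = 0.37352597; term = 0.37352597²·(1 − 0.04920364)·2130000000/519 = 544429.15.
A: Wₕ = 0.52101703; term = 0.52101703²·(1 − 0.02372052)·3720000000/349 = 2.8248508 × 10^6.
Sum = 3.4734354 × 10^6.
SE = √(3.4734354 × 10^6) = 1864.

1864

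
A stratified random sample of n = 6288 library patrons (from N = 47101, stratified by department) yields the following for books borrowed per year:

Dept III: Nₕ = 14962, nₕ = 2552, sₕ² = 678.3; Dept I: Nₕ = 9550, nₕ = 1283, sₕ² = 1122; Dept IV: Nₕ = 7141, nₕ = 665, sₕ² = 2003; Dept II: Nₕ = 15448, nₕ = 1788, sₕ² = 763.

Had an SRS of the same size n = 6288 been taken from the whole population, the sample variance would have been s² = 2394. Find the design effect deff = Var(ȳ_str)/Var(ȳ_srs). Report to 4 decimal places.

Var(ȳ_str) = Σ Wₕ²(1−fₕ)sₕ²/nₕ with Wₕ = Nₕ/47101:
  Dept III: (14962/47101)²·(1−2552/14962)·678.3/2552 = 0.022245508
  Dept I: (9550/47101)²·(1−1283/9550)·1122/1283 = 0.031121266
  Dept IV: (7141/47101)²·(1−665/7141)·2003/665 = 0.062786304
  Dept II: (15448/47101)²·(1−1788/15448)·763/1788 = 0.040590063
  → Var(ȳ_str) = 0.15674314.
Var(ȳ_srs) = (1 − 6288/47101)·2394/6288 = 0.32989824.
deff = 0.15674314 / 0.32989824 = 0.4751.

0.4751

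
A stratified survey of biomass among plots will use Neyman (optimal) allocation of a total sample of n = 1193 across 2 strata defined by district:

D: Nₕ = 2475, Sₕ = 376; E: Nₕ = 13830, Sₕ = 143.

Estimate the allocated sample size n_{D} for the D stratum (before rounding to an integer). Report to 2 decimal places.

381.74

Neyman allocation: nₕ = n·NₕSₕ / Σⱼ NⱼSⱼ.
Σ NⱼSⱼ = 2475·376 + 13830·143 = 2.90829 × 10^6.
n_{D} = 1193·2475·376 / (2.90829 × 10^6) = 381.74.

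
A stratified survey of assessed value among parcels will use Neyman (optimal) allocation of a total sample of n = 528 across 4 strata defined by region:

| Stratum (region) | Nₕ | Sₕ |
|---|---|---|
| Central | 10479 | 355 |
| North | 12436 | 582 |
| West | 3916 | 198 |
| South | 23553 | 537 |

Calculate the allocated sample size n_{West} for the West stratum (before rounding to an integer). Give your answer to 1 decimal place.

Neyman allocation: nₕ = n·NₕSₕ / Σⱼ NⱼSⱼ.
Σ NⱼSⱼ = 10479·355 + 12436·582 + 3916·198 + 23553·537 = 2.4381126 × 10^7.
n_{West} = 528·3916·198 / (2.4381126 × 10^7) = 16.8.

16.8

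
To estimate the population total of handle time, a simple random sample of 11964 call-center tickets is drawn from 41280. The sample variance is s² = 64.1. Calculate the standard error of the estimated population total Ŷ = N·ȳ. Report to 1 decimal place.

2546.3

Var(Ŷ) = N²·Var(ȳ) = N²·(1 − n/N)·s²/n.
f = 11964/41280 = 0.28982558; Var(ȳ) = 0.71017442·64.1/11964 = 0.0038049298.
Var(Ŷ) = 41280² · 0.0038049298 = 6.4837465 × 10^6.
SE(Ŷ) = √(6.4837465 × 10^6) = 2546.3.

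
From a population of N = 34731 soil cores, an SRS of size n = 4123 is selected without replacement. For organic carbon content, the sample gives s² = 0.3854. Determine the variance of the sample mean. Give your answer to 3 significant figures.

8.24 × 10^-5

Under SRS without replacement, Var(ȳ) = (1 − f)·s²/n with f = n/N = 4123/34731 = 0.11871239.
Var(ȳ) = (1 − 0.11871239)·0.3854/4123 = 0.88128761·9.3475625 × 10^-5 = 8.237891 × 10^-5.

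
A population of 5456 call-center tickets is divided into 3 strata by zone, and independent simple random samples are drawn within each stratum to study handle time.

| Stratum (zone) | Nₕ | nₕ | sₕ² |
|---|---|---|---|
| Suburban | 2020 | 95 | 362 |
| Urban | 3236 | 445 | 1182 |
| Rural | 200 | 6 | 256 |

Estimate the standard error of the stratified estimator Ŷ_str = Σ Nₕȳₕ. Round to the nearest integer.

6361

Var(Ŷ_str) = Σₕ Nₕ²(1 − fₕ)sₕ²/nₕ.
Suburban: 2020²·(1 − 95/2020)·362/95 = 1.4817232 × 10^7.
Urban: 3236²·(1 − 445/3236)·1182/445 = 2.3989755 × 10^7.
Rural: 200²·(1 − 6/200)·256/6 = 1.6554667 × 10^6.
Sum = 4.0462454 × 10^7.
SE = √(4.0462454 × 10^7) = 6361.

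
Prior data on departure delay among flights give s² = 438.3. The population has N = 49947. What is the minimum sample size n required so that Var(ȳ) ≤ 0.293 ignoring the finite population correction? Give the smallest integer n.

Without fpc, n₀ = s²/D = 438.3/0.293 = 1495.9044.
Rounding up, n = 1496.

1496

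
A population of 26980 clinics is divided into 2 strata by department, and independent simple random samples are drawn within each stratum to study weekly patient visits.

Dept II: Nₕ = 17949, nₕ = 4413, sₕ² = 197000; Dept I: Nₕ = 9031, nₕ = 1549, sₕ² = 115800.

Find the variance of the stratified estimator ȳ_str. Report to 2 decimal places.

21.84

Var(ȳ_str) = Σₕ Wₕ²(1 − fₕ)sₕ²/nₕ with Wₕ = Nₕ/N, N = 26980.
Dept II: Wₕ = 0.66527057; term = 0.66527057²·(1 − 0.24586328)·197000/4413 = 14.899751.
Dept I: Wₕ = 0.33472943; term = 0.33472943²·(1 − 0.17152032)·115800/1549 = 6.9394779.
Sum = 21.839229.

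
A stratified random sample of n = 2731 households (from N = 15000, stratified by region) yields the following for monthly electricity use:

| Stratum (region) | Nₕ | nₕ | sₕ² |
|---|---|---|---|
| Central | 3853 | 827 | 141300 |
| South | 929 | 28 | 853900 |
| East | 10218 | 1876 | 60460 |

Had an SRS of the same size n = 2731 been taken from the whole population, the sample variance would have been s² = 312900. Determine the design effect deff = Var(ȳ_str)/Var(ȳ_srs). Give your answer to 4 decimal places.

1.4354

Var(ȳ_str) = Σ Wₕ²(1−fₕ)sₕ²/nₕ with Wₕ = Nₕ/15000:
  Central: (3853/15000)²·(1−827/3853)·141300/827 = 8.8536442
  South: (929/15000)²·(1−28/929)·853900/28 = 113.45064
  East: (10218/15000)²·(1−1876/10218)·60460/1876 = 12.209247
  → Var(ȳ_str) = 134.51353.
Var(ȳ_srs) = (1 − 2731/15000)·312900/2731 = 93.713416.
deff = 134.51353 / 93.713416 = 1.4354.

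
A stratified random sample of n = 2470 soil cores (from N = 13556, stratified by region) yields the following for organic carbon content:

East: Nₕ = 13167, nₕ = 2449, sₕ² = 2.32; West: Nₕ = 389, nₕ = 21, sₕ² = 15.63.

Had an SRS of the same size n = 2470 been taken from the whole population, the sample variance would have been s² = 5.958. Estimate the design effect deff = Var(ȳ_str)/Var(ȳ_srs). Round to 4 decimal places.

Var(ȳ_str) = Σ Wₕ²(1−fₕ)sₕ²/nₕ with Wₕ = Nₕ/13556:
  East: (13167/13556)²·(1−2449/13167)·2.32/2449 = 7.2750615 × 10^-4
  West: (389/13556)²·(1−21/389)·15.63/21 = 5.7979436 × 10^-4
  → Var(ȳ_str) = 0.0013073005.
Var(ȳ_srs) = (1 − 2470/13556)·5.958/2470 = 0.0019726356.
deff = 0.0013073005 / 0.0019726356 = 0.6627.

0.6627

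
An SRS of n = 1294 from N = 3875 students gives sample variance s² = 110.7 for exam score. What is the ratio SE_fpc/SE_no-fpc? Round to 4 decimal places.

0.8161

f = n/N = 1294/3875 = 0.33393548.
SE_no-fpc = √(s²/n) = 0.29248707; SE_fpc = √((1−f)s²/n) = 0.23870682.
Ratio = √(1−f) = 0.81612776.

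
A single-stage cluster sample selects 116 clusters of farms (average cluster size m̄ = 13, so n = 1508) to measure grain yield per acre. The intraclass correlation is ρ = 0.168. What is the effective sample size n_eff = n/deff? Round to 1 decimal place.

deff = 1 + (13 − 1)·0.168 = 1 + 2.016 = 3.016.
n_eff = 1508 / 3.016 = 500.0.

500.0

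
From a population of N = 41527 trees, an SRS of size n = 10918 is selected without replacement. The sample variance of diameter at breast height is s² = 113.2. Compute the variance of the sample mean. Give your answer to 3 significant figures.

0.00764

Under SRS without replacement, Var(ȳ) = (1 − f)·s²/n with f = n/N = 10918/41527 = 0.26291329.
Var(ȳ) = (1 − 0.26291329)·113.2/10918 = 0.73708671·0.010368199 = 0.007642262.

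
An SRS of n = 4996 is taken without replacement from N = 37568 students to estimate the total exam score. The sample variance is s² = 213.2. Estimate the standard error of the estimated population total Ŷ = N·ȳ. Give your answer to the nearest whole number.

7226

Var(Ŷ) = N²·Var(ȳ) = N²·(1 − n/N)·s²/n.
f = 4996/37568 = 0.13298552; Var(ȳ) = 0.86701448·213.2/4996 = 0.036999097.
Var(Ŷ) = 37568² · 0.036999097 = 5.2218847 × 10^7.
SE(Ŷ) = √(5.2218847 × 10^7) = 7226.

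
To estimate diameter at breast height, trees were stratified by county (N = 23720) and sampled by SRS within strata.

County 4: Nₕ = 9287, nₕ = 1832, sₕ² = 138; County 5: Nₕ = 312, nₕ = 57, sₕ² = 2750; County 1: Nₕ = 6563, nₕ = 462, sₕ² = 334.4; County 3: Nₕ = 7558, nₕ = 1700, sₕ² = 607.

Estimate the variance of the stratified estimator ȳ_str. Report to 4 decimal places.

Var(ȳ_str) = Σₕ Wₕ²(1 − fₕ)sₕ²/nₕ with Wₕ = Nₕ/N, N = 23720.
County 4: Wₕ = 0.39152614; term = 0.39152614²·(1 − 0.19726499)·138/1832 = 0.0092693086.
County 5: Wₕ = 0.01315346; term = 0.01315346²·(1 − 0.18269231)·2750/57 = 0.0068221811.
County 1: Wₕ = 0.27668634; term = 0.27668634²·(1 − 0.07039464)·334.4/462 = 0.051510807.
County 3: Wₕ = 0.31863406; term = 0.31863406²·(1 − 0.22492723)·607/1700 = 0.028097434.
Sum = 0.095699731.

0.0957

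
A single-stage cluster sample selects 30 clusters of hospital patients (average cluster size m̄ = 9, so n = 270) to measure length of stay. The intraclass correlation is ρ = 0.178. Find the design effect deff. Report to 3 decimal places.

2.424

deff = 1 + (9 − 1)·0.178 = 1 + 1.424 = 2.424.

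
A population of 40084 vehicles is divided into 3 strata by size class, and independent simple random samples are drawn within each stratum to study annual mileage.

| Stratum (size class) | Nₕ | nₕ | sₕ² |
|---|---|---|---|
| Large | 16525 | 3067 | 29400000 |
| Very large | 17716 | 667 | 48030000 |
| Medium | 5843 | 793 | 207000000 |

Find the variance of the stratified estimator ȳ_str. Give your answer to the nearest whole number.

Var(ȳ_str) = Σₕ Wₕ²(1 − fₕ)sₕ²/nₕ with Wₕ = Nₕ/N, N = 40084.
Large: Wₕ = 0.41225926; term = 0.41225926²·(1 − 0.18559758)·29400000/3067 = 1326.8244.
Very large: Wₕ = 0.44197186; term = 0.44197186²·(1 − 0.03764958)·48030000/667 = 13536.589.
Medium: Wₕ = 0.14576889; term = 0.14576889²·(1 − 0.13571795)·207000000/793 = 4793.8265.
Sum = 19657.24.

19657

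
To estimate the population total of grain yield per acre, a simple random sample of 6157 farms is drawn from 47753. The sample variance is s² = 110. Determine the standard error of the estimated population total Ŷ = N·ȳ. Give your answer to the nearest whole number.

5957

Var(Ŷ) = N²·Var(ȳ) = N²·(1 − n/N)·s²/n.
f = 6157/47753 = 0.12893431; Var(ȳ) = 0.87106569·110/6157 = 0.015562324.
Var(Ŷ) = 47753² · 0.015562324 = 3.548753 × 10^7.
SE(Ŷ) = √(3.548753 × 10^7) = 5957.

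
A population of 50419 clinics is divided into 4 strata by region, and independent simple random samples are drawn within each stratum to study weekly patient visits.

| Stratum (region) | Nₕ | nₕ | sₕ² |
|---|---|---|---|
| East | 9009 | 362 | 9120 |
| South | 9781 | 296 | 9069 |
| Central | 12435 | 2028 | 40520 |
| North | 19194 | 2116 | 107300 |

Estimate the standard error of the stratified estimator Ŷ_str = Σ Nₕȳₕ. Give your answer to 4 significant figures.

155000

Var(Ŷ_str) = Σₕ Nₕ²(1 − fₕ)sₕ²/nₕ.
East: 9009²·(1 − 362/9009)·9120/362 = 1.9625843 × 10^9.
South: 9781²·(1 − 296/9781)·9069/296 = 2.8424202 × 10^9.
Central: 12435²·(1 − 2028/12435)·40520/2028 = 2.5856684 × 10^9.
North: 19194²·(1 − 2116/19194)·107300/2116 = 1.6622126 × 10^10.
Sum = 2.4012799 × 10^10.
SE = √(2.4012799 × 10^10) = 155000.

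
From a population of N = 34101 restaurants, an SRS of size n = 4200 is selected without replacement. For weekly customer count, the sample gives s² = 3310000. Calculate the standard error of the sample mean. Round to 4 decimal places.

Under SRS without replacement, Var(ȳ) = (1 − f)·s²/n with f = n/N = 4200/34101 = 0.12316354.
Var(ȳ) = (1 − 0.12316354)·3310000/4200 = 0.87683646·788.09524 = 691.03064.
SE(ȳ) = √(691.03064) = 26.2875.

26.2875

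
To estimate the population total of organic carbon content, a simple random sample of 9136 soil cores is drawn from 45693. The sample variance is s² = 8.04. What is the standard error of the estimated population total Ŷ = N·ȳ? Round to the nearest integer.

Var(Ŷ) = N²·Var(ȳ) = N²·(1 − n/N)·s²/n.
f = 9136/45693 = 0.19994310; Var(ȳ) = 0.80005690·8.04/9136 = 7.040781 × 10^-4.
Var(Ŷ) = 45693² · (7.040781 × 10^-4) = 1.4700096 × 10^6.
SE(Ŷ) = √(1.4700096 × 10^6) = 1212.

1212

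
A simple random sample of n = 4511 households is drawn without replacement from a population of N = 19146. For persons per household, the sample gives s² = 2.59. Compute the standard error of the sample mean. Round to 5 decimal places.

0.02095

Under SRS without replacement, Var(ȳ) = (1 − f)·s²/n with f = n/N = 4511/19146 = 0.23561057.
Var(ȳ) = (1 − 0.23561057)·2.59/4511 = 0.76438943·5.7415207 × 10^-4 = 4.3887577 × 10^-4.
SE(ȳ) = √(4.3887577 × 10^-4) = 0.02095.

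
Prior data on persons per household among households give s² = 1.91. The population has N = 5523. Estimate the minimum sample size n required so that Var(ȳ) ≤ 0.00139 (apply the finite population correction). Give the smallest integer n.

Without fpc, n₀ = s²/D = 1.91/0.00139 = 1374.1007.
With fpc, (1 − n/N)·s²/n ≤ D requires n ≥ n₀/(1 + n₀/N) = 1374.1007/(1 + 1374.1007/5523) = 1100.3403.
Rounding up, n = 1101.

1101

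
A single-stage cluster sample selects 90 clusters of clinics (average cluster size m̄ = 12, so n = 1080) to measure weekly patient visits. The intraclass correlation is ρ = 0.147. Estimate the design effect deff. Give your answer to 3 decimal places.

deff = 1 + (12 − 1)·0.147 = 1 + 1.617 = 2.617.

2.617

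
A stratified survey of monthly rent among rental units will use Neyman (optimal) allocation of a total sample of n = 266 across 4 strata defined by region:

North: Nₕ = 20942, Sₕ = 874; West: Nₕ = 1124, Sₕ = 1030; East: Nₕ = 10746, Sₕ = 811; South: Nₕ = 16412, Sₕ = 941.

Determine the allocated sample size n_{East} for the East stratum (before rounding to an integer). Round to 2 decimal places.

Neyman allocation: nₕ = n·NₕSₕ / Σⱼ NⱼSⱼ.
Σ NⱼSⱼ = 20942·874 + 1124·1030 + 10746·811 + 16412·941 = 4.3619726 × 10^7.
n_{East} = 266·10746·811 / (4.3619726 × 10^7) = 53.15.

53.15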